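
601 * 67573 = 40611373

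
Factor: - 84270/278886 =-265/877 = - 5^1*53^1*877^( - 1 ) 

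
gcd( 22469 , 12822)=1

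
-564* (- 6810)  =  3840840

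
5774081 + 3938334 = 9712415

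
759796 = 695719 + 64077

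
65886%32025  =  1836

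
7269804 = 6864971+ 404833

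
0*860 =0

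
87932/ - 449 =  - 87932/449= - 195.84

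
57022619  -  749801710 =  - 692779091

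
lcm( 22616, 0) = 0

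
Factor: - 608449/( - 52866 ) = 2^(  -  1 )*3^(-3 )*11^( - 1)*29^1*89^( - 1 )*20981^1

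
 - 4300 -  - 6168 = 1868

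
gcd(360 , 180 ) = 180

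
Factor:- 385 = - 5^1*7^1*11^1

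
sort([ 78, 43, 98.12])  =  [ 43,  78, 98.12]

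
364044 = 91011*4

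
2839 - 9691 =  - 6852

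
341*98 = 33418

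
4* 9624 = 38496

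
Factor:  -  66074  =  -2^1*33037^1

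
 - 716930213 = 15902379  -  732832592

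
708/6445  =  708/6445  =  0.11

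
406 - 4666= - 4260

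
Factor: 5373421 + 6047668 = 11421089=2083^1 * 5483^1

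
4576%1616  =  1344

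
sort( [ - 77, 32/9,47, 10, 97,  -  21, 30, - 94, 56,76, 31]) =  [ - 94, - 77 , - 21,32/9, 10 , 30,31,  47 , 56, 76, 97 ] 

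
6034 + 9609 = 15643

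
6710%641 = 300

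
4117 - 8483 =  - 4366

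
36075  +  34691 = 70766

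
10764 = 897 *12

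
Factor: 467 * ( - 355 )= - 165785 = - 5^1*71^1*467^1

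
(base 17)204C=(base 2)10011010110010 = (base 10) 9906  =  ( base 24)h4i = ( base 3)111120220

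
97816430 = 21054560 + 76761870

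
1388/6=694/3 = 231.33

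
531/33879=177/11293 = 0.02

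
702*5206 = 3654612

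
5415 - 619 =4796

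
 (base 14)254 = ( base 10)466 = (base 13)29b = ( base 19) 15a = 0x1d2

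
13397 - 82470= -69073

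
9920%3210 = 290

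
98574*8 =788592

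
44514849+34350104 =78864953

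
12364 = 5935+6429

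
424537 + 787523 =1212060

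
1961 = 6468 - 4507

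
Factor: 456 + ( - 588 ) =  - 2^2 * 3^1* 11^1=- 132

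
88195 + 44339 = 132534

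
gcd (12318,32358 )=6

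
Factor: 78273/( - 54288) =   -  669/464 = -2^(  -  4)*3^1*29^(-1)*223^1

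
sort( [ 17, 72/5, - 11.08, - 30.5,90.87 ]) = [ - 30.5, -11.08  ,  72/5, 17, 90.87]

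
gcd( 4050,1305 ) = 45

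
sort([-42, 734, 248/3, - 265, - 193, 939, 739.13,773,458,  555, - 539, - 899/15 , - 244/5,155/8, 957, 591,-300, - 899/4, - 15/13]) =[ - 539, - 300, - 265, - 899/4, - 193, -899/15, - 244/5, - 42,  -  15/13,155/8, 248/3, 458, 555, 591, 734, 739.13,773,939 , 957]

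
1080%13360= 1080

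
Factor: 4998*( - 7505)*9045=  - 2^1*3^4 * 5^2*7^2 * 17^1*19^1*67^1*79^1= - 339277859550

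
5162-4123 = 1039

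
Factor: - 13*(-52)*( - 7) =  - 4732=- 2^2*7^1*13^2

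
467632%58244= 1680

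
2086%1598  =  488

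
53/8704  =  53/8704 = 0.01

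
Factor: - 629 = -17^1*37^1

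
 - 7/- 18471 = 7/18471 =0.00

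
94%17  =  9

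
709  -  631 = 78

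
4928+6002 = 10930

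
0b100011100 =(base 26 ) AO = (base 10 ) 284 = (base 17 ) gc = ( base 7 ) 554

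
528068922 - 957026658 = - 428957736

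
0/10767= 0 = 0.00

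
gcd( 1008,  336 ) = 336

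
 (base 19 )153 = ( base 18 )179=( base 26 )HH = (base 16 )1CB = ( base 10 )459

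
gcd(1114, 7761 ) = 1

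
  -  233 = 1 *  (  -  233 )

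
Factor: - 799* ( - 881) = 703919 = 17^1*47^1*881^1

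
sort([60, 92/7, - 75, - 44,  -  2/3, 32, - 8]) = [-75,  -  44,- 8,-2/3, 92/7, 32,60] 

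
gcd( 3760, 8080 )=80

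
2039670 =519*3930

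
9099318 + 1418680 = 10517998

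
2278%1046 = 186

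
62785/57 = 62785/57 = 1101.49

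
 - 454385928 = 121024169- 575410097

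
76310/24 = 3179 + 7/12 = 3179.58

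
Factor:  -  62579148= -2^2*3^1 * 5214929^1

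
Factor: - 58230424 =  - 2^3*7^3*21221^1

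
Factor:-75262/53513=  - 2^1*11^2*59^( - 1 )*311^1*907^(-1)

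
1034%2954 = 1034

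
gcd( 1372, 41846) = 686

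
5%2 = 1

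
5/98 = 5/98 = 0.05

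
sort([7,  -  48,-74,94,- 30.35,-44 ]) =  [ - 74, - 48,  -  44, - 30.35,7,94]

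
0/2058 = 0 = 0.00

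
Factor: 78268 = 2^2 * 17^1*1151^1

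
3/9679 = 3/9679  =  0.00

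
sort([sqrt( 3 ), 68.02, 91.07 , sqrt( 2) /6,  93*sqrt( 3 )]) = [ sqrt(2) /6,sqrt( 3), 68.02, 91.07, 93*sqrt( 3 )]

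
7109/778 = 7109/778 = 9.14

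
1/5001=1/5001 = 0.00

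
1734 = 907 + 827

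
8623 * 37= 319051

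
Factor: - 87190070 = - 2^1*5^1*11^1*792637^1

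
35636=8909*4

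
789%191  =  25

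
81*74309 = 6019029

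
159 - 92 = 67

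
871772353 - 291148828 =580623525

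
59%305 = 59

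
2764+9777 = 12541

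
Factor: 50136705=3^3*5^1 * 371383^1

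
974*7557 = 7360518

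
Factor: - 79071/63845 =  - 3^1 * 5^( - 1)*113^( - 2) *26357^1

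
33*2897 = 95601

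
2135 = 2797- 662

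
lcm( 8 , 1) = 8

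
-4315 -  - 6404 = 2089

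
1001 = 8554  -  7553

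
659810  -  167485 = 492325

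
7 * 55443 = 388101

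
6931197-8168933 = -1237736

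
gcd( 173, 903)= 1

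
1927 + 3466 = 5393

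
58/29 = 2 =2.00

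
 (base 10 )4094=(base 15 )132e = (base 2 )111111111110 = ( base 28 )566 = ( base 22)8A2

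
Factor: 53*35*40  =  74200 = 2^3*5^2*7^1*53^1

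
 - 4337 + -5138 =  -9475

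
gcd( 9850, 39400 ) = 9850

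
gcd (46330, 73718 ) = 82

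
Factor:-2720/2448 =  - 2^1*3^( - 2 )*5^1 = -  10/9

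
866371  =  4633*187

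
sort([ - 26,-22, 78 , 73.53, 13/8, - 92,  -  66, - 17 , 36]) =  [  -  92 , - 66, - 26  , - 22 , - 17, 13/8, 36, 73.53,78 ]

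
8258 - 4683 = 3575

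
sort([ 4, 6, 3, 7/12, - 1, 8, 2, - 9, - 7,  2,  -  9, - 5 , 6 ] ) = [ - 9 , - 9, - 7, - 5 , - 1,7/12, 2, 2, 3, 4, 6,  6,8]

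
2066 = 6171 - 4105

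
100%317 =100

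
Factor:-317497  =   - 37^1*8581^1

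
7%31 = 7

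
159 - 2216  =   - 2057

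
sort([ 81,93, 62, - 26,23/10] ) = [ - 26,  23/10,62, 81,93] 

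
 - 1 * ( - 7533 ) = 7533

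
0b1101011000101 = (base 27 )9AM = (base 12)3b71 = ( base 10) 6853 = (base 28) 8kl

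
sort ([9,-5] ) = [ - 5, 9 ]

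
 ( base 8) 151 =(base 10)105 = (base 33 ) 36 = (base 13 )81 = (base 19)5a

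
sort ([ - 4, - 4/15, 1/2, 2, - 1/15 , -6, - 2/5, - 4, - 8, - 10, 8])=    [  -  10, - 8, - 6, - 4,  -  4, - 2/5, - 4/15, - 1/15,1/2, 2  ,  8] 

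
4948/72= 68 + 13/18 = 68.72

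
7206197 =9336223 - 2130026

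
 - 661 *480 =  - 317280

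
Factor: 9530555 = 5^1*181^1*10531^1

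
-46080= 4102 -50182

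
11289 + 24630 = 35919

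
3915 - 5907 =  - 1992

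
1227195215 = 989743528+237451687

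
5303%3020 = 2283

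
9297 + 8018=17315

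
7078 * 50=353900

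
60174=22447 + 37727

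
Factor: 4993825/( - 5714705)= - 998765/1142941  =  - 5^1* 199753^1*1142941^( - 1 ) 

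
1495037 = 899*1663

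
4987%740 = 547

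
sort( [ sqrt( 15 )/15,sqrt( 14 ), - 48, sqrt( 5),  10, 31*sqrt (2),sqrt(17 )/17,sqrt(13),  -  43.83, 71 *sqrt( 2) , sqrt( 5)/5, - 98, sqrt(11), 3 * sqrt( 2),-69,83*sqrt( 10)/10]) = [ - 98, - 69 , - 48, - 43.83, sqrt( 17 ) /17, sqrt(15 )/15, sqrt( 5 )/5,  sqrt( 5), sqrt( 11 ), sqrt( 13 ),sqrt(14), 3*sqrt( 2), 10, 83*sqrt ( 10)/10,31 * sqrt(2 ), 71*sqrt ( 2)]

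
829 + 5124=5953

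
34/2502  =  17/1251 = 0.01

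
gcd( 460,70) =10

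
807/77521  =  807/77521 = 0.01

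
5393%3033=2360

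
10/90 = 1/9 =0.11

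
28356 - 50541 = -22185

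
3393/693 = 4 + 69/77 = 4.90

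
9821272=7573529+2247743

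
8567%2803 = 158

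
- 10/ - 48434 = 5/24217= 0.00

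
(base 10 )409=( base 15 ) 1C4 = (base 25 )G9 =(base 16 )199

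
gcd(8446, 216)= 2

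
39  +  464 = 503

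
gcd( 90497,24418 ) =1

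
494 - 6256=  - 5762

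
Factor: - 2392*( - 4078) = 2^4*13^1*23^1  *2039^1 = 9754576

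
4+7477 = 7481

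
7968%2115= 1623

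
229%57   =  1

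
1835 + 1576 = 3411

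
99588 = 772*129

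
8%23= 8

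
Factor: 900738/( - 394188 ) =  -489/214 = - 2^( - 1)*3^1 * 107^( - 1 )*163^1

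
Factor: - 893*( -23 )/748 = 2^( - 2 )*11^ ( - 1 )*17^( - 1)  *  19^1 * 23^1 * 47^1 = 20539/748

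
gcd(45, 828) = 9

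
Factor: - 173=- 173^1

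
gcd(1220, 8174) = 122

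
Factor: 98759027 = 98759027^1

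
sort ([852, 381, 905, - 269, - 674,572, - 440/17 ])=[ - 674, - 269, - 440/17,381, 572, 852, 905 ] 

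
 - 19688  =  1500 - 21188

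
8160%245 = 75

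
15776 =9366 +6410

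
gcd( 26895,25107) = 3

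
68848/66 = 1043 + 5/33 = 1043.15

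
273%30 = 3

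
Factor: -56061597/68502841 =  - 3^1*11^( - 1)*17^1*41^( - 1)*193^(-1)*787^( - 1)*1099247^1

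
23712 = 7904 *3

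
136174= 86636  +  49538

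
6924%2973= 978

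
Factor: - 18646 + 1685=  - 16961 = - 7^1*2423^1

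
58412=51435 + 6977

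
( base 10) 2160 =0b100001110000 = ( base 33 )1wf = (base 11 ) 1694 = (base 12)1300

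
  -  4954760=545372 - 5500132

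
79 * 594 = 46926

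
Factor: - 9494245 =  - 5^1*17^1*111697^1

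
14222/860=7111/430 = 16.54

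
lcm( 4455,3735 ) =369765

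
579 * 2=1158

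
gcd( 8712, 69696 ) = 8712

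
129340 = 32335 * 4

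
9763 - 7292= 2471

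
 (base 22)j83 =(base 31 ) 9ND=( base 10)9375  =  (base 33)8k3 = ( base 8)22237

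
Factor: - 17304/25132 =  - 42/61  =  - 2^1*3^1*7^1*61^(-1) 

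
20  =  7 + 13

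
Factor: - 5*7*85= - 2975= - 5^2 * 7^1* 17^1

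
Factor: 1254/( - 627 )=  - 2^1 = -  2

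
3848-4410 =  - 562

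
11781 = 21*561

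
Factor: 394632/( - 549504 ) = - 609/848 = - 2^ ( - 4)*3^1 * 7^1*29^1*53^( - 1) 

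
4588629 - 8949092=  - 4360463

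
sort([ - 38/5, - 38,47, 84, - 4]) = [ - 38, - 38/5, - 4,  47, 84]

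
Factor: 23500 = 2^2*5^3 * 47^1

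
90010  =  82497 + 7513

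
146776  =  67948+78828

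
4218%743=503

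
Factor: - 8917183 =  - 11^1*810653^1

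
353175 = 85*4155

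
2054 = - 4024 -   -  6078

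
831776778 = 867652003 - 35875225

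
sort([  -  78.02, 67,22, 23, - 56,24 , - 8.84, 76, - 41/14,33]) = [-78.02, - 56 ,  -  8.84, - 41/14,22 , 23,  24  ,  33, 67, 76 ] 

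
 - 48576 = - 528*92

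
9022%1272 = 118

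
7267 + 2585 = 9852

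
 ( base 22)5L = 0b10000011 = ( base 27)4N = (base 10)131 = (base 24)5B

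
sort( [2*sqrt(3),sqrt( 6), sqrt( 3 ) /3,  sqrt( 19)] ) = [sqrt( 3 ) /3,sqrt( 6 ),2*sqrt(3 ),sqrt( 19 ) ] 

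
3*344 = 1032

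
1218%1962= 1218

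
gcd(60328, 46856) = 8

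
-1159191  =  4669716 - 5828907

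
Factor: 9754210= 2^1*5^1* 975421^1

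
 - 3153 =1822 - 4975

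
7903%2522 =337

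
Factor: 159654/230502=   11^1*59^1 *937^( - 1)= 649/937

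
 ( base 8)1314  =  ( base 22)1AC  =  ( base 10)716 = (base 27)qe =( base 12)4B8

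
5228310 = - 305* (-17142 )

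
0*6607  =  0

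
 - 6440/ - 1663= 6440/1663 = 3.87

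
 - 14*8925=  - 124950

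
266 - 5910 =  - 5644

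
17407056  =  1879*9264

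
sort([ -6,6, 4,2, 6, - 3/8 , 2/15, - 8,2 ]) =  [ - 8,-6,-3/8 , 2/15,2,  2,4,6, 6 ]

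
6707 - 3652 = 3055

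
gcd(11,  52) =1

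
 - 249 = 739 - 988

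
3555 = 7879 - 4324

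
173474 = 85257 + 88217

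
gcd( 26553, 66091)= 53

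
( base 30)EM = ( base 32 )dq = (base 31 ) E8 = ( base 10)442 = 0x1BA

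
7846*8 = 62768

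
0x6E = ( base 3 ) 11002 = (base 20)5a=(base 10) 110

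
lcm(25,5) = 25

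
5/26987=5/26987 = 0.00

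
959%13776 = 959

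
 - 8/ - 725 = 8/725 = 0.01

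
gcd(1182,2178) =6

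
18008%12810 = 5198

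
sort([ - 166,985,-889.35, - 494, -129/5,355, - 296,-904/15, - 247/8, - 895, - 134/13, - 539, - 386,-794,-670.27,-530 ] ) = [ - 895, -889.35, - 794,-670.27 ,- 539, - 530,- 494 , - 386,  -  296 , - 166, - 904/15, -247/8, - 129/5, - 134/13,355, 985]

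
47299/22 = 47299/22= 2149.95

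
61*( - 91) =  - 5551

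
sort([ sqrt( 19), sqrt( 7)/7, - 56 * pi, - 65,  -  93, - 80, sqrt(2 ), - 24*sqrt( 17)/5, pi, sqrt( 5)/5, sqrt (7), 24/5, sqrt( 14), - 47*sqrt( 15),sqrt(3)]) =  [ - 47*sqrt(15), - 56*pi,  -  93,-80,-65, -24 * sqrt(17)/5, sqrt( 7)/7, sqrt( 5 ) /5 , sqrt( 2 ), sqrt ( 3),sqrt( 7 ),pi,  sqrt( 14), sqrt(19), 24/5 ] 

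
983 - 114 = 869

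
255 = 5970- 5715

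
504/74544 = 21/3106  =  0.01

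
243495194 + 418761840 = 662257034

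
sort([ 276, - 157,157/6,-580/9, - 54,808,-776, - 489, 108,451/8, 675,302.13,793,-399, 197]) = [ - 776, - 489 , - 399 ,  -  157, - 580/9, - 54,  157/6, 451/8,108,197, 276, 302.13, 675, 793,808] 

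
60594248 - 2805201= 57789047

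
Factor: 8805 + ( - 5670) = 3^1*5^1*11^1*19^1 = 3135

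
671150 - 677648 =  - 6498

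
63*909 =57267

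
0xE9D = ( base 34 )381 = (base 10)3741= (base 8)7235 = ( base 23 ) 71f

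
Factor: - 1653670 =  - 2^1*5^1* 165367^1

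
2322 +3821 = 6143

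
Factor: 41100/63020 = 15/23= 3^1 * 5^1*23^( - 1 )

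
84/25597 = 84/25597 = 0.00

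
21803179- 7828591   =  13974588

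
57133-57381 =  - 248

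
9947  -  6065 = 3882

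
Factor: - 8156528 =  - 2^4*509783^1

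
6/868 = 3/434 = 0.01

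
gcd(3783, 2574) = 39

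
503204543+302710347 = 805914890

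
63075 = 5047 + 58028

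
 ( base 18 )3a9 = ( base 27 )1g0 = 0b10010001001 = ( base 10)1161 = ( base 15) 526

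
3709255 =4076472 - 367217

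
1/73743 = 1/73743 = 0.00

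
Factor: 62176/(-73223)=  - 2^5*29^1* 37^(  -  1 )*67^1*1979^( - 1 ) 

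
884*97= 85748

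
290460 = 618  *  470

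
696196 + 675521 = 1371717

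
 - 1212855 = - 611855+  - 601000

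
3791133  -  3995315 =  - 204182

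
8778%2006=754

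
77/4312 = 1/56  =  0.02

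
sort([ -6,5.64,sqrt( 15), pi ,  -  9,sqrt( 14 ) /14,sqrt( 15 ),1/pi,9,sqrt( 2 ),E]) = [ -9,-6, sqrt( 14 ) /14,1/pi,sqrt( 2 ),  E,pi,  sqrt( 15 ), sqrt(15),5.64, 9]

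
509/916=509/916 = 0.56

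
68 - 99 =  - 31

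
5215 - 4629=586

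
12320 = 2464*5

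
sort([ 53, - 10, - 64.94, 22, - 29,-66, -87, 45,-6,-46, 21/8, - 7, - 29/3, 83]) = [-87,  -  66, - 64.94,-46, - 29,-10,-29/3, - 7, - 6,21/8,22,45, 53, 83 ] 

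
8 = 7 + 1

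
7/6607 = 7/6607 = 0.00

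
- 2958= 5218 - 8176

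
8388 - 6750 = 1638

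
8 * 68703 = 549624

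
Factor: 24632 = 2^3*3079^1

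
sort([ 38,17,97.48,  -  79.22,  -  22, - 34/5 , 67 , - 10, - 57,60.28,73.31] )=[ - 79.22,  -  57, - 22, - 10 ,  -  34/5,  17, 38,60.28, 67, 73.31 , 97.48 ] 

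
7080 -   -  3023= 10103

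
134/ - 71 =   -  134/71=- 1.89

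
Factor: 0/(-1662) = 0 = 0^1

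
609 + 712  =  1321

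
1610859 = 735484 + 875375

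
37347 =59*633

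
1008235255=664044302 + 344190953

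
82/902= 1/11 = 0.09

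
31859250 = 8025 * 3970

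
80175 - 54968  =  25207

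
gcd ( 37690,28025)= 5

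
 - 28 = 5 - 33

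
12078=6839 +5239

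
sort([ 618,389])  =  [389, 618]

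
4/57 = 4/57 = 0.07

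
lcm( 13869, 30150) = 693450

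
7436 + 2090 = 9526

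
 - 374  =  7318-7692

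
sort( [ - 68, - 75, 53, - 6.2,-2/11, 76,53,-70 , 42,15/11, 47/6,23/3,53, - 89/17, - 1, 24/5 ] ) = [ - 75,  -  70, - 68, - 6.2, - 89/17,-1, - 2/11,15/11,24/5,23/3, 47/6, 42, 53, 53,53,76 ]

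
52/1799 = 52/1799 = 0.03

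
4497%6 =3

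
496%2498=496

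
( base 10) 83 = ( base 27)32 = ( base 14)5D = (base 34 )2f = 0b1010011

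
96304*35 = 3370640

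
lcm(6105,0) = 0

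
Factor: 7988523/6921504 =2^( - 5)*3^( - 2 ) * 8011^( - 1)*2662841^1=2662841/2307168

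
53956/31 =1740 + 16/31 = 1740.52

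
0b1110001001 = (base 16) 389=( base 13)548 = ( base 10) 905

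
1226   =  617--609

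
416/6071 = 32/467=0.07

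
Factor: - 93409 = -29^1*3221^1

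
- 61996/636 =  - 98  +  83/159 = - 97.48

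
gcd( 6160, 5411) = 7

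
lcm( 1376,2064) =4128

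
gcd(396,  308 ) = 44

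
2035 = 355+1680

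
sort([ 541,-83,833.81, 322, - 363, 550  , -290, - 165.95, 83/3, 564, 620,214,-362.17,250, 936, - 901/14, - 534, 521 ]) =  [-534,-363  , - 362.17, - 290,  -  165.95, - 83, - 901/14, 83/3,214, 250,322, 521, 541, 550, 564, 620, 833.81, 936 ]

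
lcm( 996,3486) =6972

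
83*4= 332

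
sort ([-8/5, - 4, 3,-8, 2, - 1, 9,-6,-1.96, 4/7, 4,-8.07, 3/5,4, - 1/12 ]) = [ - 8.07, - 8, - 6,-4, - 1.96, - 8/5, - 1, - 1/12, 4/7, 3/5, 2,3,4,4, 9 ] 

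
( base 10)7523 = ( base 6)54455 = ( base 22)fbl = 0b1110101100011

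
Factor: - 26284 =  - 2^2 * 6571^1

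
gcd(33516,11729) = 1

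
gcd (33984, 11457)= 9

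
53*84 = 4452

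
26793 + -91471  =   - 64678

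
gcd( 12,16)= 4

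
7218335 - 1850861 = 5367474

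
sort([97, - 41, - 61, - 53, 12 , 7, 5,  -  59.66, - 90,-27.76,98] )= [ - 90, - 61, - 59.66, - 53,  -  41, - 27.76, 5,7, 12,  97, 98]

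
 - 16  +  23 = 7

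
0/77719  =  0 = 0.00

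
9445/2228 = 4 + 533/2228=4.24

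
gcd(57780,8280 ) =180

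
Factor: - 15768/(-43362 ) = 2^2*11^(-1)= 4/11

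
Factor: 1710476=2^2*427619^1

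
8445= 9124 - 679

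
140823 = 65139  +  75684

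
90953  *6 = 545718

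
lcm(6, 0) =0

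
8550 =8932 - 382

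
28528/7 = 28528/7 = 4075.43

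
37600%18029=1542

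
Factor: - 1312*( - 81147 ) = 106464864 = 2^5*3^1*11^1*41^1*2459^1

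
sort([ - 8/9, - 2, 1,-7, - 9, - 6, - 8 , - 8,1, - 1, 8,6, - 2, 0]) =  [ - 9,- 8, - 8, - 7, - 6, - 2, - 2 ,-1, - 8/9 , 0,  1,1,6, 8 ]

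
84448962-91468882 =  - 7019920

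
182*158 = 28756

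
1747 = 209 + 1538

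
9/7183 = 9/7183 =0.00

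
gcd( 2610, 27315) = 45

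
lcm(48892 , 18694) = 635596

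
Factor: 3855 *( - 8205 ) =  - 31630275 = - 3^2*5^2* 257^1*547^1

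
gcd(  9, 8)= 1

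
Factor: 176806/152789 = 346/299 = 2^1*13^(  -  1 )*23^( - 1 )*173^1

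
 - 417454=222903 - 640357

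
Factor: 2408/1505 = 2^3*5^( - 1) = 8/5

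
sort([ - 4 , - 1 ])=[ - 4, - 1]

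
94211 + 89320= 183531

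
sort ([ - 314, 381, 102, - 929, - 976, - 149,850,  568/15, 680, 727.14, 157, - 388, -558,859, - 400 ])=[ - 976, - 929, - 558, - 400, -388, - 314, - 149, 568/15, 102, 157, 381,680,727.14, 850,859 ]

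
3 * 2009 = 6027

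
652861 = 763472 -110611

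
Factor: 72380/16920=77/18= 2^ (  -  1 )*3^( - 2 )*7^1*11^1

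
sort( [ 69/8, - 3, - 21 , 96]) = [ - 21, - 3, 69/8 , 96]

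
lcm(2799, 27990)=27990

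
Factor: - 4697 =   -  7^1*11^1 * 61^1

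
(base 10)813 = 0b1100101101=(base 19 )24F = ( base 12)579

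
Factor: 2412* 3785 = 2^2*3^2*5^1*67^1*757^1 = 9129420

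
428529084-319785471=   108743613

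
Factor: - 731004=-2^2*3^1* 60917^1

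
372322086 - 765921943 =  - 393599857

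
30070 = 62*485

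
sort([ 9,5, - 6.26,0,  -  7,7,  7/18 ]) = [  -  7, - 6.26,0,7/18,  5,  7,9]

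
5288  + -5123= 165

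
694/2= 347 = 347.00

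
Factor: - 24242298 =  - 2^1*3^1*4040383^1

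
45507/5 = 9101 + 2/5 = 9101.40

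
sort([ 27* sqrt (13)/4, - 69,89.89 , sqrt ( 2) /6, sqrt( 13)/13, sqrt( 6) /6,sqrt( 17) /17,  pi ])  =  [ - 69,sqrt(2) /6,sqrt(17) /17 , sqrt ( 13)/13,sqrt( 6) /6, pi,  27 * sqrt( 13) /4,89.89 ]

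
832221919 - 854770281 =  - 22548362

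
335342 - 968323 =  - 632981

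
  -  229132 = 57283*( - 4)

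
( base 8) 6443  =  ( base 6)23323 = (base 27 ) 4gf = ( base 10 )3363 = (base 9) 4546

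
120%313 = 120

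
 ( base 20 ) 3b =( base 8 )107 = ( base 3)2122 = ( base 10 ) 71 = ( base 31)29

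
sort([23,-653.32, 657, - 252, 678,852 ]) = [ - 653.32 , - 252 , 23, 657, 678, 852 ]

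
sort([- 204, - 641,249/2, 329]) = [ - 641 , - 204,249/2, 329]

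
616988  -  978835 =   -  361847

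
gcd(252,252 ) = 252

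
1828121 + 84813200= 86641321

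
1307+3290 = 4597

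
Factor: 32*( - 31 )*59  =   -2^5*31^1*59^1 =-58528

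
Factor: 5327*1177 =6269879 = 7^1*11^1*107^1*761^1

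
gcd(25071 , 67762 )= 1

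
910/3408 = 455/1704 = 0.27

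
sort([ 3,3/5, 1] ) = [ 3/5, 1, 3 ] 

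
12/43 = 12/43=0.28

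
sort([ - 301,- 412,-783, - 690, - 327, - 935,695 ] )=[ - 935,-783,-690, - 412,-327,  -  301,695 ]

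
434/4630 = 217/2315 = 0.09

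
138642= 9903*14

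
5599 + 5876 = 11475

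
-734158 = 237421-971579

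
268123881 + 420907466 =689031347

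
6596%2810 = 976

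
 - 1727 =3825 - 5552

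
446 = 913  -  467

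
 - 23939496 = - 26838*892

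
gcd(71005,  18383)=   1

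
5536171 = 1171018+4365153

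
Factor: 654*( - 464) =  - 2^5*3^1*29^1*109^1 = -  303456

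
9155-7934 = 1221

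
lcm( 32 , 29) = 928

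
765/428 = 765/428= 1.79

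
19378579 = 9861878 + 9516701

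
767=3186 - 2419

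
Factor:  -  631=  - 631^1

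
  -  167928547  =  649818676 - 817747223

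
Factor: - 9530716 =-2^2*13^1*183283^1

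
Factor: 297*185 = 54945 = 3^3*5^1*11^1*37^1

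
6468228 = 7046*918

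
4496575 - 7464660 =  - 2968085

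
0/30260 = 0 = 0.00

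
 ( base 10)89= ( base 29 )32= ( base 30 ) 2t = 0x59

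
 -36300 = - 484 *75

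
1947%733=481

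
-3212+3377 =165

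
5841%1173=1149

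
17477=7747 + 9730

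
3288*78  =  256464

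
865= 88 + 777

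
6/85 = 6/85 =0.07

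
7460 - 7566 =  - 106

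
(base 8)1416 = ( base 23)1b0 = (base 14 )3DC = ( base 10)782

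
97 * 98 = 9506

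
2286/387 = 254/43 = 5.91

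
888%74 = 0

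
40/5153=40/5153  =  0.01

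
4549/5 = 4549/5 = 909.80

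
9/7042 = 9/7042= 0.00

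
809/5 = 809/5 = 161.80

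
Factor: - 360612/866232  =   - 2^ ( - 1)  *  3^3*7^1*227^( - 1) =- 189/454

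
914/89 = 10 + 24/89 = 10.27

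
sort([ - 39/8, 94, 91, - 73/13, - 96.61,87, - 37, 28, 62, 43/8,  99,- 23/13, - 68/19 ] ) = [  -  96.61, - 37, - 73/13, - 39/8, - 68/19,-23/13,43/8,28,62, 87,91, 94, 99]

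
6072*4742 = 28793424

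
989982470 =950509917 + 39472553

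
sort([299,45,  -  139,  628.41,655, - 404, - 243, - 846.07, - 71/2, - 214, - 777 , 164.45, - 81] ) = [ - 846.07 ,  -  777, - 404, - 243, - 214, - 139, - 81,-71/2, 45,164.45, 299,  628.41,655]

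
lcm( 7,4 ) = 28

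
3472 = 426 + 3046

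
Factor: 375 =3^1*5^3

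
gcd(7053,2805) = 3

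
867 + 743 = 1610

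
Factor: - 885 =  - 3^1 * 5^1*59^1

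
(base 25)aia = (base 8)15066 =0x1A36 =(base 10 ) 6710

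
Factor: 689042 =2^1*167^1 * 2063^1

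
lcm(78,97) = 7566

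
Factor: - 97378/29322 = - 3^( - 4) * 269^1 = - 269/81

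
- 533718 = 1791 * (  -  298) 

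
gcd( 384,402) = 6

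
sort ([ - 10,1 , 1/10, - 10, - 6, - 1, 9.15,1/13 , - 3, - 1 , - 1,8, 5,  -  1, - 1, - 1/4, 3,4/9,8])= [ - 10, - 10, - 6, - 3, -1, - 1, - 1, - 1, - 1, - 1/4,1/13,1/10, 4/9,1,3,  5,8,8,9.15] 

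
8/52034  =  4/26017 = 0.00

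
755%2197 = 755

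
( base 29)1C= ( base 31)1a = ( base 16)29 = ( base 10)41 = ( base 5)131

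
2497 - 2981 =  -484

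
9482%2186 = 738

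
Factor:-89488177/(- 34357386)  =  2^(  -  1 )*3^(- 1)* 7^( - 1)*37^ ( - 1) * 347^1*463^1* 557^1*22109^(-1 ) 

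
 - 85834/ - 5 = 85834/5 = 17166.80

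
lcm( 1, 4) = 4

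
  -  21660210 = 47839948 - 69500158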